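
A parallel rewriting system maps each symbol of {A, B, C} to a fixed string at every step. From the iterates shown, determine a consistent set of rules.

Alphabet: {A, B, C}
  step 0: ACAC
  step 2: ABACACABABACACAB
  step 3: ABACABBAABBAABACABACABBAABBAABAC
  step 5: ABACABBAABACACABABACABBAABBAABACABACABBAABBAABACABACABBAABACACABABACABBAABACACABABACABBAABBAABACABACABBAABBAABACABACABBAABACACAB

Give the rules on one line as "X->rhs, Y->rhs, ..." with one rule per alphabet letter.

  step 2 ⇒ step 3: ABACACABABACACAB ⇒ AB·AC·AB·BA·AB·BA·AB·AC·AB·AC·AB·BA·AB·BA·AB·AC
    A ↦ AB
    B ↦ AC
    C ↦ BA

A->AB, B->AC, C->BA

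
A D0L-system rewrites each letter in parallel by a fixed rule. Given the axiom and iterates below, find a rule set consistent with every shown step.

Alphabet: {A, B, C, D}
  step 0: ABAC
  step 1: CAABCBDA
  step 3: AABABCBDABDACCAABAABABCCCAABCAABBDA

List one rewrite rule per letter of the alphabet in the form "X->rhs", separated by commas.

  step 0 ⇒ step 1: ABAC ⇒ C·AAB·C·BDA
    A ↦ C
    B ↦ AAB
    C ↦ BDA
    D ↦ AB  (constrained at step 1)

A->C, B->AAB, C->BDA, D->AB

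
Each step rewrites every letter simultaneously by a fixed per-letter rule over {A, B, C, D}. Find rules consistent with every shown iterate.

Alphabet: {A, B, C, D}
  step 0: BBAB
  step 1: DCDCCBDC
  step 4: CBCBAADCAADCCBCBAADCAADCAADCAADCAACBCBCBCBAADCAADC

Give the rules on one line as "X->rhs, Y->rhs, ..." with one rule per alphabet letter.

A->CB, B->DC, C->AA, D->C

  step 0 ⇒ step 1: BBAB ⇒ DC·DC·CB·DC
    A ↦ CB
    B ↦ DC
    C ↦ AA  (constrained at step 1)
    D ↦ C  (constrained at step 1)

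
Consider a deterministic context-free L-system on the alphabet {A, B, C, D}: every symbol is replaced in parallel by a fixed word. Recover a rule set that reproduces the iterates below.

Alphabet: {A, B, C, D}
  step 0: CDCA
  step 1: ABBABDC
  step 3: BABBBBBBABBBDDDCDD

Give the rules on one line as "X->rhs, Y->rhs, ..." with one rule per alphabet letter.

A->DC, B->DD, C->AB, D->B

  step 0 ⇒ step 1: CDCA ⇒ AB·B·AB·DC
    A ↦ DC
    C ↦ AB
    D ↦ B
    B ↦ DD  (constrained at step 1)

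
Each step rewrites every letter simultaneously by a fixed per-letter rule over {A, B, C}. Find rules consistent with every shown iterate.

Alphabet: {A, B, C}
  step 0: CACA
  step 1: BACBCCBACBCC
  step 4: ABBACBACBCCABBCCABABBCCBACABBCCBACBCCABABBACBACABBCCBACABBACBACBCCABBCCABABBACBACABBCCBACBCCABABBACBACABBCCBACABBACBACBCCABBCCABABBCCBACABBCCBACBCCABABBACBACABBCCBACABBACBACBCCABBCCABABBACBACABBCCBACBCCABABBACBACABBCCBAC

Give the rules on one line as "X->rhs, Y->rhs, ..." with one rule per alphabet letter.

  step 0 ⇒ step 1: CACA ⇒ BAC·BCC·BAC·BCC
    A ↦ BCC
    C ↦ BAC
    B ↦ AB  (constrained at step 1)

A->BCC, B->AB, C->BAC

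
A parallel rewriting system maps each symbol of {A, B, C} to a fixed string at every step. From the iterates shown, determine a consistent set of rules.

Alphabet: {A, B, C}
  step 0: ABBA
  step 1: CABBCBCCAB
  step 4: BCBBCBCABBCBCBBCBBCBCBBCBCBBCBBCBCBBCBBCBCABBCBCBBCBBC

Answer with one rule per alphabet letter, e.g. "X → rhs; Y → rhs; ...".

A->CAB, B->BC, C->B

  step 0 ⇒ step 1: ABBA ⇒ CAB·BC·BC·CAB
    A ↦ CAB
    B ↦ BC
    C ↦ B  (constrained at step 1)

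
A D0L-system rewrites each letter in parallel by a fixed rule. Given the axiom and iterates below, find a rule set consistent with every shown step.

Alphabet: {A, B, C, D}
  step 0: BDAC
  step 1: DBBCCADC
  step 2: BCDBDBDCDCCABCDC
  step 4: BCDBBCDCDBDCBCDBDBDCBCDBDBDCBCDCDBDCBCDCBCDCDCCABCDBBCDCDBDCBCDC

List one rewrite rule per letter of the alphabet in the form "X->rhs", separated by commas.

A->CA, B->DB, C->DC, D->BC

  step 1 ⇒ step 2: DBBCCADC ⇒ BC·DB·DB·DC·DC·CA·BC·DC
    A ↦ CA
    B ↦ DB
    C ↦ DC
    D ↦ BC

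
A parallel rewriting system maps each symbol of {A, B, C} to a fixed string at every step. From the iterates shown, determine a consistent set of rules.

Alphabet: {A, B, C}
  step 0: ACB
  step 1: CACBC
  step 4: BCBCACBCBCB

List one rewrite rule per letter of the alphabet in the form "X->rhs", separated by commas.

  step 0 ⇒ step 1: ACB ⇒ CAC·B·C
    A ↦ CAC
    B ↦ C
    C ↦ B

A->CAC, B->C, C->B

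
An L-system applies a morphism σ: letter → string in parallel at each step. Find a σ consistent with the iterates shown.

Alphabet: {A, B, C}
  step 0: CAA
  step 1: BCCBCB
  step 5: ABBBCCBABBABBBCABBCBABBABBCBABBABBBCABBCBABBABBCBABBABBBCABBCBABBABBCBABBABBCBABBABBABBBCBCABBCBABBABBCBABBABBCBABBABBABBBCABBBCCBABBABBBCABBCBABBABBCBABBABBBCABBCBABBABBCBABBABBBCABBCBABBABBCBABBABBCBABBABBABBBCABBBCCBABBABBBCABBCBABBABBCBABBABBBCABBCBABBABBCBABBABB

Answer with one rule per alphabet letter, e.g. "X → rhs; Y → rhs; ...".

  step 0 ⇒ step 1: CAA ⇒ BC·CB·CB
    A ↦ CB
    C ↦ BC
    B ↦ ABB  (constrained at step 1)

A->CB, B->ABB, C->BC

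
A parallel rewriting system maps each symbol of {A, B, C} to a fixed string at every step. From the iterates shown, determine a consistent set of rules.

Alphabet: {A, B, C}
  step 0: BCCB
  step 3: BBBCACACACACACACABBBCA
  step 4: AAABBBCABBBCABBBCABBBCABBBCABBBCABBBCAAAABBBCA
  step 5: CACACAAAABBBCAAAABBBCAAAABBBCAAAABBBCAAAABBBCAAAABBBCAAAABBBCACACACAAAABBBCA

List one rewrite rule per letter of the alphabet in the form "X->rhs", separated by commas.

  step 4 ⇒ step 5: AAABBBCABBBCABBBCABBBCABBBCABBBCABBBCAAAABBBCA ⇒ CA·CA·CA·A·A·A·BBB·CA·A·A·A·BBB·CA·A·A·A·BBB·CA·A·A·A·BBB·CA·A·A·A·BBB·CA·A·A·A·BBB·CA·A·A·A·BBB·CA·CA·CA·CA·A·A·A·BBB·CA
    A ↦ CA
    B ↦ A
    C ↦ BBB

A->CA, B->A, C->BBB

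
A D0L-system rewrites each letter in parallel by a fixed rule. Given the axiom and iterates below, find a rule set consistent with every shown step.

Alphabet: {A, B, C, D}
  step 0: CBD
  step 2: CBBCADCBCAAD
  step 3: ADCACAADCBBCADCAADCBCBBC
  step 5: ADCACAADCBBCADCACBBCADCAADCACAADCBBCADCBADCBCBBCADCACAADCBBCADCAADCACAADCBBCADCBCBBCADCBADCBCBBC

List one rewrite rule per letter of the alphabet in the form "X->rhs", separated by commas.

  step 2 ⇒ step 3: CBBCADCBCAAD ⇒ AD·CA·CA·AD·CB·BC·AD·CA·AD·CB·CB·BC
    A ↦ CB
    B ↦ CA
    C ↦ AD
    D ↦ BC

A->CB, B->CA, C->AD, D->BC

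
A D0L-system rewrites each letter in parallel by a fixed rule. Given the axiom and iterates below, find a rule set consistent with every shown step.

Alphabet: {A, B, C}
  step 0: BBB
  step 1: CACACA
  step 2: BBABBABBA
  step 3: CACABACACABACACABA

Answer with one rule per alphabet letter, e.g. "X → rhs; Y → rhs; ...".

A->BA, B->CA, C->B

  step 2 ⇒ step 3: BBABBABBA ⇒ CA·CA·BA·CA·CA·BA·CA·CA·BA
    A ↦ BA
    B ↦ CA
  step 1 ⇒ step 2: CACACA ⇒ B·BA·B·BA·B·BA
    C ↦ B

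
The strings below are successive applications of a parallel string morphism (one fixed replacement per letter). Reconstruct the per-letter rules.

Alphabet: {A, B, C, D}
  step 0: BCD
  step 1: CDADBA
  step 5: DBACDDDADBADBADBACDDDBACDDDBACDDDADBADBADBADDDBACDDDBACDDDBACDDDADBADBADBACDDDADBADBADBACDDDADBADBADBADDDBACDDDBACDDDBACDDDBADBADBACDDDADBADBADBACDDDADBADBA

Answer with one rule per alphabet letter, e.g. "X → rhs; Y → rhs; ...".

  step 0 ⇒ step 1: BCD ⇒ C·DA·DBA
    B ↦ C
    C ↦ DA
    D ↦ DBA
    A ↦ DD  (constrained at step 1)

A->DD, B->C, C->DA, D->DBA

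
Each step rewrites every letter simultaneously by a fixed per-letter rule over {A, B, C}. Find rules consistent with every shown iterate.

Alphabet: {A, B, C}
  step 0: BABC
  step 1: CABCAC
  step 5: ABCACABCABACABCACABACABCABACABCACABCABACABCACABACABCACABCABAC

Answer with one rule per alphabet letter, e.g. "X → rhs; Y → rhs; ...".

  step 0 ⇒ step 1: BABC ⇒ C·AB·C·AC
    A ↦ AB
    B ↦ C
    C ↦ AC

A->AB, B->C, C->AC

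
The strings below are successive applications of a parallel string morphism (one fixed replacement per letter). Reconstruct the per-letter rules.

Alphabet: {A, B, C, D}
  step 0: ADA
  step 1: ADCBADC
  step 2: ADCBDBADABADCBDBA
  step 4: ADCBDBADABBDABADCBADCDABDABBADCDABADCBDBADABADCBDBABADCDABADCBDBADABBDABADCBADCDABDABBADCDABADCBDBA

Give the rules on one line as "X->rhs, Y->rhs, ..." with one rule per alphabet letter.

A->ADC, B->DAB, C->DBA, D->B

  step 1 ⇒ step 2: ADCBADC ⇒ ADC·B·DBA·DAB·ADC·B·DBA
    A ↦ ADC
    B ↦ DAB
    C ↦ DBA
    D ↦ B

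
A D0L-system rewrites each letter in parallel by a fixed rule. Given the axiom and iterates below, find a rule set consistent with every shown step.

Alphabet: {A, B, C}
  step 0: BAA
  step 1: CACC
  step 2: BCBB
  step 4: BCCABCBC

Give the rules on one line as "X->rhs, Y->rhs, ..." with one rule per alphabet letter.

  step 1 ⇒ step 2: CACC ⇒ B·C·B·B
    A ↦ C
    C ↦ B
  step 0 ⇒ step 1: BAA ⇒ CA·C·C
    B ↦ CA

A->C, B->CA, C->B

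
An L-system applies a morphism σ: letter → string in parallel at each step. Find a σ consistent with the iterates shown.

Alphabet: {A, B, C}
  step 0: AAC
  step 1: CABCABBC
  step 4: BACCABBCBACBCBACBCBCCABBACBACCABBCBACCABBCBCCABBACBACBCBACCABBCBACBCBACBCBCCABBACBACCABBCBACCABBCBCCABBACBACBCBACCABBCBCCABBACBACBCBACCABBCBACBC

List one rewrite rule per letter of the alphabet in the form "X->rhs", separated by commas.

  step 0 ⇒ step 1: AAC ⇒ CAB·CAB·BC
    A ↦ CAB
    C ↦ BC
    B ↦ BAC  (constrained at step 1)

A->CAB, B->BAC, C->BC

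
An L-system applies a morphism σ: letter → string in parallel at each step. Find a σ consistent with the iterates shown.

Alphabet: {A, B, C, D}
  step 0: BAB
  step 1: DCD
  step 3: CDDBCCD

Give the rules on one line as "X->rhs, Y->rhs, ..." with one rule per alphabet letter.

  step 0 ⇒ step 1: BAB ⇒ D·C·D
    A ↦ C
    B ↦ D
    C ↦ BC  (constrained at step 1)
    D ↦ AB  (constrained at step 1)

A->C, B->D, C->BC, D->AB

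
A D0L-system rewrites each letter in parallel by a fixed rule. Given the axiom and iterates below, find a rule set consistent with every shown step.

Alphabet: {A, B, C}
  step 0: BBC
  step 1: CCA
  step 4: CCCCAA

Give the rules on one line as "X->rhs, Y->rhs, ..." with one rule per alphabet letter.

A->BB, B->C, C->A

  step 0 ⇒ step 1: BBC ⇒ C·C·A
    B ↦ C
    C ↦ A
    A ↦ BB  (constrained at step 1)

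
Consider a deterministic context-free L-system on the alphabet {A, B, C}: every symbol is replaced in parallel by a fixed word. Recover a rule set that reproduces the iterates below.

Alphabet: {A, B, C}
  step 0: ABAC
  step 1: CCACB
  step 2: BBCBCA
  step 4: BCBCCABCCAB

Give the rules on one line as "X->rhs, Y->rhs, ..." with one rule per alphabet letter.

  step 1 ⇒ step 2: CCACB ⇒ B·B·C·B·CA
    A ↦ C
    B ↦ CA
    C ↦ B

A->C, B->CA, C->B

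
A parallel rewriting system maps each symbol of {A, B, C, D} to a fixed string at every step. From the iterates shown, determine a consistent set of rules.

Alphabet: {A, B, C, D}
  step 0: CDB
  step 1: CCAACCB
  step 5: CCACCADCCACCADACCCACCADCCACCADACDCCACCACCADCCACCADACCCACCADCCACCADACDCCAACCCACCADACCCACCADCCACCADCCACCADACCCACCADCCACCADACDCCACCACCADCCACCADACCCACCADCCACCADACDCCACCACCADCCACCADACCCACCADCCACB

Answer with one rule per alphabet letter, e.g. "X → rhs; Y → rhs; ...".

  step 0 ⇒ step 1: CDB ⇒ CCA·AC·CB
    B ↦ CB
    C ↦ CCA
    D ↦ AC
    A ↦ D  (constrained at step 1)

A->D, B->CB, C->CCA, D->AC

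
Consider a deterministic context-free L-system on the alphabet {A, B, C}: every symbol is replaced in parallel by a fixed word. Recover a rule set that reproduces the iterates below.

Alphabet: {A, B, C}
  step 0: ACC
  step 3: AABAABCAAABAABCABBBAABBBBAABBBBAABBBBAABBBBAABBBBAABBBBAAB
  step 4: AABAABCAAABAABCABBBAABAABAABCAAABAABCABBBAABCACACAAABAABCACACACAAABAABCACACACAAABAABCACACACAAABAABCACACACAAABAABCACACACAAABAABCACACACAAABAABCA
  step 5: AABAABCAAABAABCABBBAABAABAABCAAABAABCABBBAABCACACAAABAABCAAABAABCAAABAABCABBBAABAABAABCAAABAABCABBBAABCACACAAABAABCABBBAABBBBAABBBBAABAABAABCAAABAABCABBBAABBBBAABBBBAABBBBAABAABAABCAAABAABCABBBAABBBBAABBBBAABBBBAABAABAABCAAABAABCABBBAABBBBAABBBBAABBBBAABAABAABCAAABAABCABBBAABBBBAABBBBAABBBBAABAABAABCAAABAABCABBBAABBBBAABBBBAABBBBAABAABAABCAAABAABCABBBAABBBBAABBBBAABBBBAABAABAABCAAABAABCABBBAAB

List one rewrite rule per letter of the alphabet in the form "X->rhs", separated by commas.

A->AAB, B->CA, C->BBB

  step 4 ⇒ step 5: AABAABCAAABAABCABBBAABAABAABCAAABAABCABBBAABCACACAAABAABCACACACAAABAABCACACACAAABAABCACACACAAABAABCACACACAAABAABCACACACAAABAABCACACACAAABAABCA ⇒ AAB·AAB·CA·AAB·AAB·CA·BBB·AAB·AAB·AAB·CA·AAB·AAB·CA·BBB·AAB·CA·CA·CA·AAB·AAB·CA·AAB·AAB·CA·AAB·AAB·CA·BBB·AAB·AAB·AAB·CA·AAB·AAB·CA·BBB·AAB·CA·CA·CA·AAB·AAB·CA·BBB·AAB·BBB·AAB·BBB·AAB·AAB·AAB·CA·AAB·AAB·CA·BBB·AAB·BBB·AAB·BBB·AAB·BBB·AAB·AAB·AAB·CA·AAB·AAB·CA·BBB·AAB·BBB·AAB·BBB·AAB·BBB·AAB·AAB·AAB·CA·AAB·AAB·CA·BBB·AAB·BBB·AAB·BBB·AAB·BBB·AAB·AAB·AAB·CA·AAB·AAB·CA·BBB·AAB·BBB·AAB·BBB·AAB·BBB·AAB·AAB·AAB·CA·AAB·AAB·CA·BBB·AAB·BBB·AAB·BBB·AAB·BBB·AAB·AAB·AAB·CA·AAB·AAB·CA·BBB·AAB·BBB·AAB·BBB·AAB·BBB·AAB·AAB·AAB·CA·AAB·AAB·CA·BBB·AAB
    A ↦ AAB
    B ↦ CA
    C ↦ BBB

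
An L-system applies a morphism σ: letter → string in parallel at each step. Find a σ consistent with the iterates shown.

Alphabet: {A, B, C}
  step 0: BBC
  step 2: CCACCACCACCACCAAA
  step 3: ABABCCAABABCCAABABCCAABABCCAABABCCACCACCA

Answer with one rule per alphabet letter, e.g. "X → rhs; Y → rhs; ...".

A->CCA, B->AA, C->AB

  step 2 ⇒ step 3: CCACCACCACCACCAAA ⇒ AB·AB·CCA·AB·AB·CCA·AB·AB·CCA·AB·AB·CCA·AB·AB·CCA·CCA·CCA
    A ↦ CCA
    C ↦ AB
    B ↦ AA  (constrained at step 0)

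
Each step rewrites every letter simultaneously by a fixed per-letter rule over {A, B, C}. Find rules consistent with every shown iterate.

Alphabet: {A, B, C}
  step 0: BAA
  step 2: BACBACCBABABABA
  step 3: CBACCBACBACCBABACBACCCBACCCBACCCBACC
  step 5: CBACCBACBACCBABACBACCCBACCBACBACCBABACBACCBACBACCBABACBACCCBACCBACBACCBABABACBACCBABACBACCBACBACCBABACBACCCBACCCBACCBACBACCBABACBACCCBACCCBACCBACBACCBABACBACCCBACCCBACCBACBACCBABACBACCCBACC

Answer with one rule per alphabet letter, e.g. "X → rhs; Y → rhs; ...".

  step 2 ⇒ step 3: BACBACCBABABABA ⇒ CBA·CC·BA·CBA·CC·BA·BA·CBA·CC·CBA·CC·CBA·CC·CBA·CC
    A ↦ CC
    B ↦ CBA
    C ↦ BA

A->CC, B->CBA, C->BA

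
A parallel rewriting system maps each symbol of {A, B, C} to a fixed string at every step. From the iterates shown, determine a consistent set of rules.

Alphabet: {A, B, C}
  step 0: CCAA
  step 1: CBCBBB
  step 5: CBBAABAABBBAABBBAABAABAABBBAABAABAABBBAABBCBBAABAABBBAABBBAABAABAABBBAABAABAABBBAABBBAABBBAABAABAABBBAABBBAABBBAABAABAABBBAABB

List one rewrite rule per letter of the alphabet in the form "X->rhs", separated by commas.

A->B, B->BAA, C->CB

  step 0 ⇒ step 1: CCAA ⇒ CB·CB·B·B
    A ↦ B
    C ↦ CB
    B ↦ BAA  (constrained at step 1)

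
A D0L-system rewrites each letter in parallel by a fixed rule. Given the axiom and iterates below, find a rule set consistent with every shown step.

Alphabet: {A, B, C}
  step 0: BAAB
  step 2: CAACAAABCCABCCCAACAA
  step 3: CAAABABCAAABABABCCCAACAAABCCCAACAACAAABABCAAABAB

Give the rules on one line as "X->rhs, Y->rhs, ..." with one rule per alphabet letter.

A->AB, B->CC, C->CAA

  step 2 ⇒ step 3: CAACAAABCCABCCCAACAA ⇒ CAA·AB·AB·CAA·AB·AB·AB·CC·CAA·CAA·AB·CC·CAA·CAA·CAA·AB·AB·CAA·AB·AB
    A ↦ AB
    B ↦ CC
    C ↦ CAA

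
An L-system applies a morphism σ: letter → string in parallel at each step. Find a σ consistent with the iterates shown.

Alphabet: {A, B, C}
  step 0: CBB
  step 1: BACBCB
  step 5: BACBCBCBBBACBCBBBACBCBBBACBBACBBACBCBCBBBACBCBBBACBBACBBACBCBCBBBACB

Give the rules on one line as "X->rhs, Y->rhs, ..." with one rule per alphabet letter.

A->B, B->CB, C->BA

  step 0 ⇒ step 1: CBB ⇒ BA·CB·CB
    B ↦ CB
    C ↦ BA
    A ↦ B  (constrained at step 1)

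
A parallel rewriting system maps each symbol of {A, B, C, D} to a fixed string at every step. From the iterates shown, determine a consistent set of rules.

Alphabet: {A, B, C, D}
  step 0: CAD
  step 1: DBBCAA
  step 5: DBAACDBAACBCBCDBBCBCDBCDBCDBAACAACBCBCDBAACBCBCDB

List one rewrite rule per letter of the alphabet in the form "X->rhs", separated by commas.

A->BC, B->C, C->DB, D->AA

  step 0 ⇒ step 1: CAD ⇒ DB·BC·AA
    A ↦ BC
    C ↦ DB
    D ↦ AA
    B ↦ C  (constrained at step 1)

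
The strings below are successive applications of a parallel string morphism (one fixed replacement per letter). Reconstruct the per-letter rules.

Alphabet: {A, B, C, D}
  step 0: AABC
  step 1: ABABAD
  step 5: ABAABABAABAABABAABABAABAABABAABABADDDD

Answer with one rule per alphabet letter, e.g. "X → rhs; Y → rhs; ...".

A->AB, B->A, C->D, D->CC

  step 0 ⇒ step 1: AABC ⇒ AB·AB·A·D
    A ↦ AB
    B ↦ A
    C ↦ D
    D ↦ CC  (constrained at step 1)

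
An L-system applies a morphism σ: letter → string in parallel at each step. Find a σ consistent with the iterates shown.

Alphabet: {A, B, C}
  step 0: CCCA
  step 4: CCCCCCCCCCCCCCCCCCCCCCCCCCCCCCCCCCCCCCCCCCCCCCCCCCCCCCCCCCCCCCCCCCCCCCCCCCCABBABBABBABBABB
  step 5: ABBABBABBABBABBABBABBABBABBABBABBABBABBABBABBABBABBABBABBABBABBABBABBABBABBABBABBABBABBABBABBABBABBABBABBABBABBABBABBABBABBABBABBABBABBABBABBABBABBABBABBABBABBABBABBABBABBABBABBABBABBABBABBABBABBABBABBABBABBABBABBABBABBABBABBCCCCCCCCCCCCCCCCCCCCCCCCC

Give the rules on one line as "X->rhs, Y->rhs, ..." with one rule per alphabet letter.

A->C, B->CC, C->ABB

  step 4 ⇒ step 5: CCCCCCCCCCCCCCCCCCCCCCCCCCCCCCCCCCCCCCCCCCCCCCCCCCCCCCCCCCCCCCCCCCCCCCCCCCCABBABBABBABBABB ⇒ ABB·ABB·ABB·ABB·ABB·ABB·ABB·ABB·ABB·ABB·ABB·ABB·ABB·ABB·ABB·ABB·ABB·ABB·ABB·ABB·ABB·ABB·ABB·ABB·ABB·ABB·ABB·ABB·ABB·ABB·ABB·ABB·ABB·ABB·ABB·ABB·ABB·ABB·ABB·ABB·ABB·ABB·ABB·ABB·ABB·ABB·ABB·ABB·ABB·ABB·ABB·ABB·ABB·ABB·ABB·ABB·ABB·ABB·ABB·ABB·ABB·ABB·ABB·ABB·ABB·ABB·ABB·ABB·ABB·ABB·ABB·ABB·ABB·ABB·ABB·C·CC·CC·C·CC·CC·C·CC·CC·C·CC·CC·C·CC·CC
    A ↦ C
    B ↦ CC
    C ↦ ABB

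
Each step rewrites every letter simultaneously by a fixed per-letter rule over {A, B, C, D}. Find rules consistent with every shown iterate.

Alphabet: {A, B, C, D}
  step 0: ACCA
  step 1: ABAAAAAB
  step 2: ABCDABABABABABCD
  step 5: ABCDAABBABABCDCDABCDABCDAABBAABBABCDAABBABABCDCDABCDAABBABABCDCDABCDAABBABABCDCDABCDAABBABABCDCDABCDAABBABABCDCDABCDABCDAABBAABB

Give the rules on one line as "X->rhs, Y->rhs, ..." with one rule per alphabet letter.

  step 1 ⇒ step 2: ABAAAAAB ⇒ AB·CD·AB·AB·AB·AB·AB·CD
    A ↦ AB
    B ↦ CD
  step 0 ⇒ step 1: ACCA ⇒ AB·AA·AA·AB
    C ↦ AA
    D ↦ BB  (constrained at step 2)

A->AB, B->CD, C->AA, D->BB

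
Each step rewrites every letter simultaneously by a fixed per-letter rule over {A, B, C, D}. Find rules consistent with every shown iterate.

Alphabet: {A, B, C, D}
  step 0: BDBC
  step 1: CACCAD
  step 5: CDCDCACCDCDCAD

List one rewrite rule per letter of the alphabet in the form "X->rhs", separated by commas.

  step 0 ⇒ step 1: BDBC ⇒ CA·C·CA·D
    B ↦ CA
    C ↦ D
    D ↦ C
    A ↦ CB  (constrained at step 1)

A->CB, B->CA, C->D, D->C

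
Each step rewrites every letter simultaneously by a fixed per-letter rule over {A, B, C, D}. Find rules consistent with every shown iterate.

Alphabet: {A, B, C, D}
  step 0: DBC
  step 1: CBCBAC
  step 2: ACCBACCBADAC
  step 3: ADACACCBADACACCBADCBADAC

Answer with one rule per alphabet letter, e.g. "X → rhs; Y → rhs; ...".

  step 2 ⇒ step 3: ACCBACCBADAC ⇒ AD·AC·AC·CB·AD·AC·AC·CB·AD·CB·AD·AC
    A ↦ AD
    B ↦ CB
    C ↦ AC
    D ↦ CB

A->AD, B->CB, C->AC, D->CB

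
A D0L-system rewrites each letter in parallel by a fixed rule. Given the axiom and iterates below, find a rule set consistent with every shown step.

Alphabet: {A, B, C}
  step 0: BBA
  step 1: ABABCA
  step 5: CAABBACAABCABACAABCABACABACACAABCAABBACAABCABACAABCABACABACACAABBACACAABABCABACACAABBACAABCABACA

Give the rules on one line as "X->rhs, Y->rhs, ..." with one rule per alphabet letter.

  step 0 ⇒ step 1: BBA ⇒ AB·AB·CA
    A ↦ CA
    B ↦ AB
    C ↦ BA  (constrained at step 1)

A->CA, B->AB, C->BA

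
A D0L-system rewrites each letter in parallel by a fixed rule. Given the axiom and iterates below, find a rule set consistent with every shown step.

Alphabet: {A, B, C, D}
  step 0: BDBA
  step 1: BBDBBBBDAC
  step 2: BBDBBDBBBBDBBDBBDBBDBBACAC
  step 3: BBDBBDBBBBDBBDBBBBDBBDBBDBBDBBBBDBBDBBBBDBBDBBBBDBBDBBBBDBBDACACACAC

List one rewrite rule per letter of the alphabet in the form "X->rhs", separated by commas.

A->AC, B->BBD, C->AC, D->BB

  step 2 ⇒ step 3: BBDBBDBBBBDBBDBBDBBDBBACAC ⇒ BBD·BBD·BB·BBD·BBD·BB·BBD·BBD·BBD·BBD·BB·BBD·BBD·BB·BBD·BBD·BB·BBD·BBD·BB·BBD·BBD·AC·AC·AC·AC
    A ↦ AC
    B ↦ BBD
    C ↦ AC
    D ↦ BB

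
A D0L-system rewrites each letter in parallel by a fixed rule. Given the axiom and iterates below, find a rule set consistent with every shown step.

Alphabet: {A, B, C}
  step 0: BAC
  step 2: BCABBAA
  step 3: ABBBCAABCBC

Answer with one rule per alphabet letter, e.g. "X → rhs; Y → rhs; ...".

  step 2 ⇒ step 3: BCABBAA ⇒ A·BB·BC·A·A·BC·BC
    A ↦ BC
    B ↦ A
    C ↦ BB

A->BC, B->A, C->BB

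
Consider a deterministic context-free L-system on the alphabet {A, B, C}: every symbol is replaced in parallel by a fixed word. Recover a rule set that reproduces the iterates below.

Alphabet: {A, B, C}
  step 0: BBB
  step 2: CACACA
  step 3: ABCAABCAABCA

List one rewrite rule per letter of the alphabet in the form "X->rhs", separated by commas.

A->CA, B->A, C->AB

  step 2 ⇒ step 3: CACACA ⇒ AB·CA·AB·CA·AB·CA
    A ↦ CA
    C ↦ AB
    B ↦ A  (constrained at step 0)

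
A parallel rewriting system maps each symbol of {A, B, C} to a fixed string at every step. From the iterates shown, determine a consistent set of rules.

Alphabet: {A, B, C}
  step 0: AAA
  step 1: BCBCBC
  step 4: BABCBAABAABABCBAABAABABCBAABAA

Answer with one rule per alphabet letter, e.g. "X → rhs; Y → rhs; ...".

A->BC, B->BA, C->A

  step 0 ⇒ step 1: AAA ⇒ BC·BC·BC
    A ↦ BC
    B ↦ BA  (constrained at step 1)
    C ↦ A  (constrained at step 1)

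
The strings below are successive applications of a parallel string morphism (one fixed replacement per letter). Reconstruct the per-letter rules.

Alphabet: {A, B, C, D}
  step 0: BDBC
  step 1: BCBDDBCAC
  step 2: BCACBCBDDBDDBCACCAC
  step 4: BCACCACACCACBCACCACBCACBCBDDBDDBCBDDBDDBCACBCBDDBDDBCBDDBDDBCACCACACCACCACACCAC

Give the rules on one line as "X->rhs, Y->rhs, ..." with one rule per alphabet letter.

  step 1 ⇒ step 2: BCBDDBCAC ⇒ BC·AC·BC·BDD·BDD·BC·AC·C·AC
    A ↦ C
    B ↦ BC
    C ↦ AC
    D ↦ BDD

A->C, B->BC, C->AC, D->BDD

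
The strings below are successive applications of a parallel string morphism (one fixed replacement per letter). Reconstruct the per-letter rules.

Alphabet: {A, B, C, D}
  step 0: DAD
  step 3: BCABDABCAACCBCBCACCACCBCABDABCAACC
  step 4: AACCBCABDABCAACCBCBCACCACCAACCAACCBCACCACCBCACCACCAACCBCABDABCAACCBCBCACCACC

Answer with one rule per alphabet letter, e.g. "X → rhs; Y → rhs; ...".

  step 3 ⇒ step 4: BCABDABCAACCBCBCACCACCBCABDABCAACC ⇒ A·ACC·BC·A·BDA·BC·A·ACC·BC·BC·ACC·ACC·A·ACC·A·ACC·BC·ACC·ACC·BC·ACC·ACC·A·ACC·BC·A·BDA·BC·A·ACC·BC·BC·ACC·ACC
    A ↦ BC
    B ↦ A
    C ↦ ACC
    D ↦ BDA

A->BC, B->A, C->ACC, D->BDA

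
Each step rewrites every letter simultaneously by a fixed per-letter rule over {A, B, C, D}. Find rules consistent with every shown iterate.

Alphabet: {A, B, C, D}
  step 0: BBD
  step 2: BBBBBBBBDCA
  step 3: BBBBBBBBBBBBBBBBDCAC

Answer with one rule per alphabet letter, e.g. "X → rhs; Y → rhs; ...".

A->C, B->BB, C->A, D->DC

  step 2 ⇒ step 3: BBBBBBBBDCA ⇒ BB·BB·BB·BB·BB·BB·BB·BB·DC·A·C
    A ↦ C
    B ↦ BB
    C ↦ A
    D ↦ DC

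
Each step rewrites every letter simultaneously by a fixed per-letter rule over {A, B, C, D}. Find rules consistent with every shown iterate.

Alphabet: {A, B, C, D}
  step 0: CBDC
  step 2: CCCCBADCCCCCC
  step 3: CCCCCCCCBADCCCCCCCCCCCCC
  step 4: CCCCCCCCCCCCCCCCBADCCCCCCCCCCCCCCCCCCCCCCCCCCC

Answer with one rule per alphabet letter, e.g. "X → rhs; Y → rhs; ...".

A->D, B->BA, C->CC, D->C

  step 3 ⇒ step 4: CCCCCCCCBADCCCCCCCCCCCCC ⇒ CC·CC·CC·CC·CC·CC·CC·CC·BA·D·C·CC·CC·CC·CC·CC·CC·CC·CC·CC·CC·CC·CC·CC
    A ↦ D
    B ↦ BA
    C ↦ CC
    D ↦ C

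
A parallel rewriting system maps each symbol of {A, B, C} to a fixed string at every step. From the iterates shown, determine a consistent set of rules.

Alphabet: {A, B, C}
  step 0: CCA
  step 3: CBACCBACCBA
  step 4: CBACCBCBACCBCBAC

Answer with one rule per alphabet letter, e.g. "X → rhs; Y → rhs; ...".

  step 3 ⇒ step 4: CBACCBACCBA ⇒ CB·A·C·CB·CB·A·C·CB·CB·A·C
    A ↦ C
    B ↦ A
    C ↦ CB

A->C, B->A, C->CB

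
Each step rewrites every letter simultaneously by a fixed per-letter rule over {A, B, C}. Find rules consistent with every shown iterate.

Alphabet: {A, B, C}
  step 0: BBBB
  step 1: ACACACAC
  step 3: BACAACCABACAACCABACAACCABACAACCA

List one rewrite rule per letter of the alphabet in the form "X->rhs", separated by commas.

  step 0 ⇒ step 1: BBBB ⇒ AC·AC·AC·AC
    B ↦ AC
    A ↦ CA  (constrained at step 1)
    C ↦ BA  (constrained at step 1)

A->CA, B->AC, C->BA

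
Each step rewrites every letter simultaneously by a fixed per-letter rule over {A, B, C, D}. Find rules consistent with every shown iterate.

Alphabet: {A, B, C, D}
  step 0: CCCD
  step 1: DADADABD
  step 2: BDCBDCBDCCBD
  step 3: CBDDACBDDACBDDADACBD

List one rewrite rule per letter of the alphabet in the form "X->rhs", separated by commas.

  step 2 ⇒ step 3: BDCBDCBDCCBD ⇒ C·BD·DA·C·BD·DA·C·BD·DA·DA·C·BD
    B ↦ C
    C ↦ DA
    D ↦ BD
  step 1 ⇒ step 2: DADADABD ⇒ BD·C·BD·C·BD·C·C·BD
    A ↦ C

A->C, B->C, C->DA, D->BD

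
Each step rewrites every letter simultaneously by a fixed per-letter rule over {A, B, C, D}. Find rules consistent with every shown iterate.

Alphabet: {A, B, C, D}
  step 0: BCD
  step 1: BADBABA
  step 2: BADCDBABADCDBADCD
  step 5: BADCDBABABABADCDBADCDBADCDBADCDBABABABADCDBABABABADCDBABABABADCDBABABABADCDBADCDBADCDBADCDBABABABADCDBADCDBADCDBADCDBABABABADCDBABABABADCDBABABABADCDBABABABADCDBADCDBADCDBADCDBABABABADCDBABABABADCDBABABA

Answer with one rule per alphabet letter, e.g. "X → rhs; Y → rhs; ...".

A->CD, B->BAD, C->BA, D->BA

  step 1 ⇒ step 2: BADBABA ⇒ BAD·CD·BA·BAD·CD·BAD·CD
    A ↦ CD
    B ↦ BAD
    D ↦ BA
  step 0 ⇒ step 1: BCD ⇒ BAD·BA·BA
    C ↦ BA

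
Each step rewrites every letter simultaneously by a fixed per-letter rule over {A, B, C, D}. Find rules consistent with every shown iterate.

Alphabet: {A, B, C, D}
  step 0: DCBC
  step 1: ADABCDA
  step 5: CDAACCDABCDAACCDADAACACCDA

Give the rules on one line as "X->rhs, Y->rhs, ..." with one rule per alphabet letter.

A->C, B->BC, C->DA, D->A

  step 0 ⇒ step 1: DCBC ⇒ A·DA·BC·DA
    B ↦ BC
    C ↦ DA
    D ↦ A
    A ↦ C  (constrained at step 1)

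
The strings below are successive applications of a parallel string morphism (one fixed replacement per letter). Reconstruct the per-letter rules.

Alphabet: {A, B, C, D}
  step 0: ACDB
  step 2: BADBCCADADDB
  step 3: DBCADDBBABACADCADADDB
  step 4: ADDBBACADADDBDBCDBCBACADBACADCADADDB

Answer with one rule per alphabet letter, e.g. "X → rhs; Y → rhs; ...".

A->C, B->DB, C->BA, D->AD

  step 3 ⇒ step 4: DBCADDBBABACADCADADDB ⇒ AD·DB·BA·C·AD·AD·DB·DB·C·DB·C·BA·C·AD·BA·C·AD·C·AD·AD·DB
    A ↦ C
    B ↦ DB
    C ↦ BA
    D ↦ AD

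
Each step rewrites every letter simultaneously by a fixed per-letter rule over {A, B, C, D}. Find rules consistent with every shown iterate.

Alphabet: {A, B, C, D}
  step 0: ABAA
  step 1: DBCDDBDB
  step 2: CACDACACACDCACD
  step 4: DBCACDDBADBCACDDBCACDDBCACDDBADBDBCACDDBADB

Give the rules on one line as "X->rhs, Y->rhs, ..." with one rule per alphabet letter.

  step 1 ⇒ step 2: DBCDDBDB ⇒ CA·CD·A·CA·CA·CD·CA·CD
    B ↦ CD
    C ↦ A
    D ↦ CA
  step 0 ⇒ step 1: ABAA ⇒ DB·CD·DB·DB
    A ↦ DB

A->DB, B->CD, C->A, D->CA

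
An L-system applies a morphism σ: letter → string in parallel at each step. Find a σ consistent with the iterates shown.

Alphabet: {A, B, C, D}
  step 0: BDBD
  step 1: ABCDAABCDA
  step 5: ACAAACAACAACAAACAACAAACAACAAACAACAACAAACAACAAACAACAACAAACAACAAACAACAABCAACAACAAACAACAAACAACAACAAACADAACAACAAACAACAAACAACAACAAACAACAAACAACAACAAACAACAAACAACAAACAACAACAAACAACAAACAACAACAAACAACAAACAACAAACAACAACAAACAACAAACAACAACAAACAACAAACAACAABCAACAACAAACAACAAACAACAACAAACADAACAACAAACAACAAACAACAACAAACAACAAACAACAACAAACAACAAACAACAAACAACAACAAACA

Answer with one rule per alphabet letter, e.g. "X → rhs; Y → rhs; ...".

  step 0 ⇒ step 1: BDBD ⇒ ABC·DA·ABC·DA
    B ↦ ABC
    D ↦ DA
    A ↦ ACA  (constrained at step 1)
    C ↦ A  (constrained at step 1)

A->ACA, B->ABC, C->A, D->DA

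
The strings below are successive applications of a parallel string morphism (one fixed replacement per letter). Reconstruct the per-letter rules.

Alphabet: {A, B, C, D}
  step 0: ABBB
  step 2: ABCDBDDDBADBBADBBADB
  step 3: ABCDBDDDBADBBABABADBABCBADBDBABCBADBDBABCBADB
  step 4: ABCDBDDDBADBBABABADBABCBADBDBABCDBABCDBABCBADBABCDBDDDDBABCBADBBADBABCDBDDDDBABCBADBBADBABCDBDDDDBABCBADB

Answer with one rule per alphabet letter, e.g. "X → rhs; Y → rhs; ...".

A->ABC, B->DB, C->DDD, D->BA

  step 3 ⇒ step 4: ABCDBDDDBADBBABABADBABCBADBDBABCBADBDBABCBADB ⇒ ABC·DB·DDD·BA·DB·BA·BA·BA·DB·ABC·BA·DB·DB·ABC·DB·ABC·DB·ABC·BA·DB·ABC·DB·DDD·DB·ABC·BA·DB·BA·DB·ABC·DB·DDD·DB·ABC·BA·DB·BA·DB·ABC·DB·DDD·DB·ABC·BA·DB
    A ↦ ABC
    B ↦ DB
    C ↦ DDD
    D ↦ BA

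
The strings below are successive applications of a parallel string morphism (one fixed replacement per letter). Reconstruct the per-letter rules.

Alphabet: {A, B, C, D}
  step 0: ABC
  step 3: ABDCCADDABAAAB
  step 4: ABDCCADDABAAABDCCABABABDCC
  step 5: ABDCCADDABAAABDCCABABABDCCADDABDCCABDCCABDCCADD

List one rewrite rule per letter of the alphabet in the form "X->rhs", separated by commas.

A->AB, B->DCC, C->D, D->A

  step 4 ⇒ step 5: ABDCCADDABAAABDCCABABABDCC ⇒ AB·DCC·A·D·D·AB·A·A·AB·DCC·AB·AB·AB·DCC·A·D·D·AB·DCC·AB·DCC·AB·DCC·A·D·D
    A ↦ AB
    B ↦ DCC
    C ↦ D
    D ↦ A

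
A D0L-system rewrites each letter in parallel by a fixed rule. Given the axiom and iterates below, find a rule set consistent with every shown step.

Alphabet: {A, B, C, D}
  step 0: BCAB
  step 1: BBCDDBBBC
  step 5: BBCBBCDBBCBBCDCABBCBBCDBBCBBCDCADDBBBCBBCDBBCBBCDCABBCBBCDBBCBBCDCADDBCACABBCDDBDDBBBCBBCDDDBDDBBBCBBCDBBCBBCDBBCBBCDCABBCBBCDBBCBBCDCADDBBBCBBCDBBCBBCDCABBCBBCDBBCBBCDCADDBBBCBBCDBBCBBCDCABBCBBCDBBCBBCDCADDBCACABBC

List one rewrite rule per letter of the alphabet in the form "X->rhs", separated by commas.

A->DB, B->BBC, C->D, D->CA

  step 0 ⇒ step 1: BCAB ⇒ BBC·D·DB·BBC
    A ↦ DB
    B ↦ BBC
    C ↦ D
    D ↦ CA  (constrained at step 1)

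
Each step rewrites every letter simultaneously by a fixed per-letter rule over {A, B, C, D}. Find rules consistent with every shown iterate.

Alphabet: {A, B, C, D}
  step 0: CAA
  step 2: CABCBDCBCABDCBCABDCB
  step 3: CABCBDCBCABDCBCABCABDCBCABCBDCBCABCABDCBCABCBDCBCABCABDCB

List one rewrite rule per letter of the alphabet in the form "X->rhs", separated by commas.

  step 2 ⇒ step 3: CABCBDCBCABDCBCABDCB ⇒ CAB·CB·DCB·CAB·DCB·CAB·CAB·DCB·CAB·CB·DCB·CAB·CAB·DCB·CAB·CB·DCB·CAB·CAB·DCB
    A ↦ CB
    B ↦ DCB
    C ↦ CAB
    D ↦ CAB

A->CB, B->DCB, C->CAB, D->CAB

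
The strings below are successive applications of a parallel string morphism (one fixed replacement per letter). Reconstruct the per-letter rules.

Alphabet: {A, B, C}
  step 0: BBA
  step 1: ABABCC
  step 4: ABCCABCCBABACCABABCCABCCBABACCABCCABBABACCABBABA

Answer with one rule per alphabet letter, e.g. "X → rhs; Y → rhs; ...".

A->CC, B->AB, C->BA

  step 0 ⇒ step 1: BBA ⇒ AB·AB·CC
    A ↦ CC
    B ↦ AB
    C ↦ BA  (constrained at step 1)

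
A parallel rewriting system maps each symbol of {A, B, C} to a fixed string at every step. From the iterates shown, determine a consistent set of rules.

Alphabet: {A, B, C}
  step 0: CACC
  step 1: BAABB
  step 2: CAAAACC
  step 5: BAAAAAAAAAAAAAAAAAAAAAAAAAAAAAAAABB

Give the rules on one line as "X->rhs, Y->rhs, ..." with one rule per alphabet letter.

A->AA, B->C, C->B

  step 1 ⇒ step 2: BAABB ⇒ C·AA·AA·C·C
    A ↦ AA
    B ↦ C
  step 0 ⇒ step 1: CACC ⇒ B·AA·B·B
    C ↦ B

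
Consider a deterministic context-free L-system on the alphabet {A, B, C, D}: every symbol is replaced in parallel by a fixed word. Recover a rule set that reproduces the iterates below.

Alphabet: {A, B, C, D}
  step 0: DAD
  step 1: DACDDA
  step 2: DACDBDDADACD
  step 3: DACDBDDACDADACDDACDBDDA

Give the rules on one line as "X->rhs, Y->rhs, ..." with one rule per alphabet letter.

A->CD, B->C, C->BD, D->DA

  step 2 ⇒ step 3: DACDBDDADACD ⇒ DA·CD·BD·DA·C·DA·DA·CD·DA·CD·BD·DA
    A ↦ CD
    B ↦ C
    C ↦ BD
    D ↦ DA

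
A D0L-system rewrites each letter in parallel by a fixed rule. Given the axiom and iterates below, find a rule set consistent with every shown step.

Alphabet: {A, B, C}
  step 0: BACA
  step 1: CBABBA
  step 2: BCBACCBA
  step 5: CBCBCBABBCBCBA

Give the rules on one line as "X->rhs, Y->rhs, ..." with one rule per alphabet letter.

A->BA, B->C, C->B

  step 1 ⇒ step 2: CBABBA ⇒ B·C·BA·C·C·BA
    A ↦ BA
    B ↦ C
    C ↦ B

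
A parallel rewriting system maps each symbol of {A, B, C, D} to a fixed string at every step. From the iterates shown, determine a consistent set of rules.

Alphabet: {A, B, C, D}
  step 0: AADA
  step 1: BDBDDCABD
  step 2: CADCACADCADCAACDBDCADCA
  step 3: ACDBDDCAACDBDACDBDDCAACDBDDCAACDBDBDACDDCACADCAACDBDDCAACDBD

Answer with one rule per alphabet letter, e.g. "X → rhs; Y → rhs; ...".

A->BD, B->CA, C->ACD, D->DCA

  step 2 ⇒ step 3: CADCACADCADCAACDBDCADCA ⇒ ACD·BD·DCA·ACD·BD·ACD·BD·DCA·ACD·BD·DCA·ACD·BD·BD·ACD·DCA·CA·DCA·ACD·BD·DCA·ACD·BD
    A ↦ BD
    B ↦ CA
    C ↦ ACD
    D ↦ DCA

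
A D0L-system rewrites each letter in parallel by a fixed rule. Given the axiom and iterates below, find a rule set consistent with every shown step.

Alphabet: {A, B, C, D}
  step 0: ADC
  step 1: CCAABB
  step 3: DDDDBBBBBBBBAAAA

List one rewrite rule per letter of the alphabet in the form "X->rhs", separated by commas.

  step 0 ⇒ step 1: ADC ⇒ CC·AA·BB
    A ↦ CC
    C ↦ BB
    D ↦ AA
    B ↦ D  (constrained at step 1)

A->CC, B->D, C->BB, D->AA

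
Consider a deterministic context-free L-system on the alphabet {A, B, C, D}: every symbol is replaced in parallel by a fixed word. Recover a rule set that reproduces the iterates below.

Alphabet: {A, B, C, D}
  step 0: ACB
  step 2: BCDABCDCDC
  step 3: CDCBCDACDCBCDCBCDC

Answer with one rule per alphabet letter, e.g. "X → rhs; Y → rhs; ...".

  step 2 ⇒ step 3: BCDABCDCDC ⇒ C·DC·BC·DA·C·DC·BC·DC·BC·DC
    A ↦ DA
    B ↦ C
    C ↦ DC
    D ↦ BC

A->DA, B->C, C->DC, D->BC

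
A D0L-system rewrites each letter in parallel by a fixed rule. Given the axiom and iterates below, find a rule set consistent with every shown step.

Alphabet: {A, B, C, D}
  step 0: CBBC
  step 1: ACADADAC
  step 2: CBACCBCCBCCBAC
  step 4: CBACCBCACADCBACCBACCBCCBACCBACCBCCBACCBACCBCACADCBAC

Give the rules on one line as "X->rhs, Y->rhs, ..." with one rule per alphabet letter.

A->CB, B->AD, C->AC, D->C

  step 1 ⇒ step 2: ACADADAC ⇒ CB·AC·CB·C·CB·C·CB·AC
    A ↦ CB
    C ↦ AC
    D ↦ C
  step 0 ⇒ step 1: CBBC ⇒ AC·AD·AD·AC
    B ↦ AD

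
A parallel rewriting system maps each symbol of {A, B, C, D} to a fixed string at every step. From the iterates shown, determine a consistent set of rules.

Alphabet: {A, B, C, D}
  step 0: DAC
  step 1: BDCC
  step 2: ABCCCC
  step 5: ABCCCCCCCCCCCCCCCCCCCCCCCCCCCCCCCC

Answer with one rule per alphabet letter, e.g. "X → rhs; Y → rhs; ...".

A->D, B->A, C->CC, D->B

  step 1 ⇒ step 2: BDCC ⇒ A·B·CC·CC
    B ↦ A
    C ↦ CC
    D ↦ B
  step 0 ⇒ step 1: DAC ⇒ B·D·CC
    A ↦ D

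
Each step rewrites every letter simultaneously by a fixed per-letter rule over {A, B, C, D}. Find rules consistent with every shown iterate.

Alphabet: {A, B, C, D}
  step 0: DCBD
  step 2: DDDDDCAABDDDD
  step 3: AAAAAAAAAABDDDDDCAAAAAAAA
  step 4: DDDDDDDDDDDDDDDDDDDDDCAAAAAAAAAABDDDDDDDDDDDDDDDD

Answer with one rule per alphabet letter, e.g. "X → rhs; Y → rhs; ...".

  step 3 ⇒ step 4: AAAAAAAAAABDDDDDCAAAAAAAA ⇒ DD·DD·DD·DD·DD·DD·DD·DD·DD·DD·DC·AA·AA·AA·AA·AA·B·DD·DD·DD·DD·DD·DD·DD·DD
    A ↦ DD
    B ↦ DC
    C ↦ B
    D ↦ AA

A->DD, B->DC, C->B, D->AA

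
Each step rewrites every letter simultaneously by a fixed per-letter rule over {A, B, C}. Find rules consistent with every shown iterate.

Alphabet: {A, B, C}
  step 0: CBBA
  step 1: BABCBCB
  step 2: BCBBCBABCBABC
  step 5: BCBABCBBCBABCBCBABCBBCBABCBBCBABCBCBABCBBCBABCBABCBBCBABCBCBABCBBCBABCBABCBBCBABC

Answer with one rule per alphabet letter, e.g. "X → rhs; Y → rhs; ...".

A->B, B->BC, C->BA

  step 1 ⇒ step 2: BABCBCB ⇒ BC·B·BC·BA·BC·BA·BC
    A ↦ B
    B ↦ BC
    C ↦ BA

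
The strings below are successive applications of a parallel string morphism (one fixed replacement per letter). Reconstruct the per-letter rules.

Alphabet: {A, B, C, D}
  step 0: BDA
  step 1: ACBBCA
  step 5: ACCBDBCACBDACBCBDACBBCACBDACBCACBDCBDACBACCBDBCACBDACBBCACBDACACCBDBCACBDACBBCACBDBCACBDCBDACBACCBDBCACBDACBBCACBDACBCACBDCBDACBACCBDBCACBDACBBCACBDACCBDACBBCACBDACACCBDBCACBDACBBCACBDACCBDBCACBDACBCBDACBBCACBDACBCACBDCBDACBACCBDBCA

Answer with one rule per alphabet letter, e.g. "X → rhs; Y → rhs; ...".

  step 0 ⇒ step 1: BDA ⇒ AC·B·BCA
    A ↦ BCA
    B ↦ AC
    D ↦ B
    C ↦ CBD  (constrained at step 1)

A->BCA, B->AC, C->CBD, D->B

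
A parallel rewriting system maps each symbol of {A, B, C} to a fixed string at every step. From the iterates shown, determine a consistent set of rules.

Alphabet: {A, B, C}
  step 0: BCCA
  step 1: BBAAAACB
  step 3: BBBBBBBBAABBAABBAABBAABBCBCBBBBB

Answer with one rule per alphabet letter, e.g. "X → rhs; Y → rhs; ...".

  step 0 ⇒ step 1: BCCA ⇒ BB·AA·AA·CB
    A ↦ CB
    B ↦ BB
    C ↦ AA

A->CB, B->BB, C->AA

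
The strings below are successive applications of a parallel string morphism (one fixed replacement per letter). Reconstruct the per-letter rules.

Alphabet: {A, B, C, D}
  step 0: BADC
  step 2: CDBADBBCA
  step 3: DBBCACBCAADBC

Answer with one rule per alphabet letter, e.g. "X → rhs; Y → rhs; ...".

A->C, B->A, C->DB, D->BC

  step 2 ⇒ step 3: CDBADBBCA ⇒ DB·BC·A·C·BC·A·A·DB·C
    A ↦ C
    B ↦ A
    C ↦ DB
    D ↦ BC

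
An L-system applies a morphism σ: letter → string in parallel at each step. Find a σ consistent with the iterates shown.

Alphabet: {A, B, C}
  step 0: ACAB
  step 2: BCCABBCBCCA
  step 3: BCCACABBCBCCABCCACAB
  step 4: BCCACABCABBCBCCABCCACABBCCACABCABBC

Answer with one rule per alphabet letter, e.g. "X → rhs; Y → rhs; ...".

A->B, B->BC, C->CA

  step 3 ⇒ step 4: BCCACABBCBCCABCCACAB ⇒ BC·CA·CA·B·CA·B·BC·BC·CA·BC·CA·CA·B·BC·CA·CA·B·CA·B·BC
    A ↦ B
    B ↦ BC
    C ↦ CA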